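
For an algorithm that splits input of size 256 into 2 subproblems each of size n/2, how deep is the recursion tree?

For divide and conquer with division factor 2:

Problem sizes at each level:
Level 0: 256
Level 1: 128
Level 2: 64
Level 3: 32
Level 4: 16
Level 5: 8
Level 6: 4
Level 7: 2
Level 8: 1

The root is level 0 and the size-1 base case is level 8 (the tree spans levels 0 through 8, i.e. 9 levels counting the root), so the depth is the number of divisions: log_2(256) = 8

The recursion tree depth is log_2(256) = 8. At each level, the problem size is divided by 2, so it takes 8 divisions to reduce to a base case of size 1. The algorithm makes 2 recursive calls at each level.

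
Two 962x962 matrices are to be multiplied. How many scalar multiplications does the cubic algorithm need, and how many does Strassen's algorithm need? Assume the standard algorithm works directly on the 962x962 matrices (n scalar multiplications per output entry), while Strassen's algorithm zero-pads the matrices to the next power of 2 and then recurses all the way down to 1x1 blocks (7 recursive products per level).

Matrix multiplication for 962x962 matrices:

Strassen's algorithm requires power-of-2 dimensions. Pad 962x962 to 1024x1024 (next power of 2).

Standard algorithm: 962^3 = 890277128 multiplications
Strassen's algorithm: 7^(log2(1024)) = 7^10 = 282475249 multiplications
Savings: 890277128 - 282475249 = 607801879 multiplications

Standard: 890277128 multiplications (962^3). Strassen: 282475249 multiplications (7^10, after padding to 1024x1024). Strassen reduces 8 recursive multiplications to 7 at each level.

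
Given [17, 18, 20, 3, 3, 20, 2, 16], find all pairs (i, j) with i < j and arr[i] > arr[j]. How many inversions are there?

Finding inversions in [17, 18, 20, 3, 3, 20, 2, 16]:

(0, 3): arr[0]=17 > arr[3]=3
(0, 4): arr[0]=17 > arr[4]=3
(0, 6): arr[0]=17 > arr[6]=2
(0, 7): arr[0]=17 > arr[7]=16
(1, 3): arr[1]=18 > arr[3]=3
(1, 4): arr[1]=18 > arr[4]=3
(1, 6): arr[1]=18 > arr[6]=2
(1, 7): arr[1]=18 > arr[7]=16
(2, 3): arr[2]=20 > arr[3]=3
(2, 4): arr[2]=20 > arr[4]=3
(2, 6): arr[2]=20 > arr[6]=2
(2, 7): arr[2]=20 > arr[7]=16
(3, 6): arr[3]=3 > arr[6]=2
(4, 6): arr[4]=3 > arr[6]=2
(5, 6): arr[5]=20 > arr[6]=2
(5, 7): arr[5]=20 > arr[7]=16

Total inversions: 16

The array has 16 inversion(s): (0,3), (0,4), (0,6), (0,7), (1,3), (1,4), (1,6), (1,7), (2,3), (2,4), (2,6), (2,7), (3,6), (4,6), (5,6), (5,7). Each pair (i,j) satisfies i < j and arr[i] > arr[j].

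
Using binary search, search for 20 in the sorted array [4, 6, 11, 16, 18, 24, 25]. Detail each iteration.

Binary search for 20 in [4, 6, 11, 16, 18, 24, 25]:

lo=0, hi=6, mid=3, arr[mid]=16 -> 16 < 20, search right half
lo=4, hi=6, mid=5, arr[mid]=24 -> 24 > 20, search left half
lo=4, hi=4, mid=4, arr[mid]=18 -> 18 < 20, search right half
lo=5 > hi=4, target 20 not found

Binary search determines that 20 is not in the array after 3 comparisons. The search space was exhausted without finding the target.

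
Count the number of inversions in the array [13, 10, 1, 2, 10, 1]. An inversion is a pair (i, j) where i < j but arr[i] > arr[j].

Finding inversions in [13, 10, 1, 2, 10, 1]:

(0, 1): arr[0]=13 > arr[1]=10
(0, 2): arr[0]=13 > arr[2]=1
(0, 3): arr[0]=13 > arr[3]=2
(0, 4): arr[0]=13 > arr[4]=10
(0, 5): arr[0]=13 > arr[5]=1
(1, 2): arr[1]=10 > arr[2]=1
(1, 3): arr[1]=10 > arr[3]=2
(1, 5): arr[1]=10 > arr[5]=1
(3, 5): arr[3]=2 > arr[5]=1
(4, 5): arr[4]=10 > arr[5]=1

Total inversions: 10

The array has 10 inversion(s): (0,1), (0,2), (0,3), (0,4), (0,5), (1,2), (1,3), (1,5), (3,5), (4,5). Each pair (i,j) satisfies i < j and arr[i] > arr[j].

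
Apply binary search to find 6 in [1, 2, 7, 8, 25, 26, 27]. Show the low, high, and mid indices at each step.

Binary search for 6 in [1, 2, 7, 8, 25, 26, 27]:

lo=0, hi=6, mid=3, arr[mid]=8 -> 8 > 6, search left half
lo=0, hi=2, mid=1, arr[mid]=2 -> 2 < 6, search right half
lo=2, hi=2, mid=2, arr[mid]=7 -> 7 > 6, search left half
lo=2 > hi=1, target 6 not found

Binary search determines that 6 is not in the array after 3 comparisons. The search space was exhausted without finding the target.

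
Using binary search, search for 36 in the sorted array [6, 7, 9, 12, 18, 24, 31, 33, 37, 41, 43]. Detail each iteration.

Binary search for 36 in [6, 7, 9, 12, 18, 24, 31, 33, 37, 41, 43]:

lo=0, hi=10, mid=5, arr[mid]=24 -> 24 < 36, search right half
lo=6, hi=10, mid=8, arr[mid]=37 -> 37 > 36, search left half
lo=6, hi=7, mid=6, arr[mid]=31 -> 31 < 36, search right half
lo=7, hi=7, mid=7, arr[mid]=33 -> 33 < 36, search right half
lo=8 > hi=7, target 36 not found

Binary search determines that 36 is not in the array after 4 comparisons. The search space was exhausted without finding the target.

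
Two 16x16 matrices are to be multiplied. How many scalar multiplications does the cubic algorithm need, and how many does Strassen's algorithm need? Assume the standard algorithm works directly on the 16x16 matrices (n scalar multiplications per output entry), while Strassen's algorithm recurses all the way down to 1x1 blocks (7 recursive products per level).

Matrix multiplication for 16x16 matrices:

Standard algorithm: 16^3 = 4096 multiplications
Strassen's algorithm: 7^(log2(16)) = 7^4 = 2401 multiplications
Savings: 4096 - 2401 = 1695 multiplications

Standard: 4096 multiplications (16^3). Strassen: 2401 multiplications (7^4). Strassen reduces 8 recursive multiplications to 7 at each level.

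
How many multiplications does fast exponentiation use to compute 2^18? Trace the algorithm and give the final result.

Computing 2^18 by squaring (build up from 2^1; each line after the first costs one multiplication):

2^1 = 2
2^2 = (2^1)^2 = 2^2 = 4
2^4 = (2^2)^2 = 4^2 = 16
2^8 = (2^4)^2 = 16^2 = 256
2^9 = 2 * 2^8 = 2 * 256 = 512
2^18 = (2^9)^2 = 512^2 = 262144

Result: 262144
Multiplications needed: 5 (5 lines after 2^1)

2^18 = 262144. Using exponentiation by squaring, this requires 5 multiplications. The key idea: if the exponent is even, square the half-power; if odd, multiply by the base once.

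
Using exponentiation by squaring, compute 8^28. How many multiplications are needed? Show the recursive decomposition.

Computing 8^28 by squaring (build up from 8^1; each line after the first costs one multiplication):

8^1 = 8
8^2 = (8^1)^2 = 8^2 = 64
8^3 = 8 * 8^2 = 8 * 64 = 512
8^6 = (8^3)^2 = 512^2 = 262144
8^7 = 8 * 8^6 = 8 * 262144 = 2097152
8^14 = (8^7)^2 = 2097152^2 = 4398046511104
8^28 = (8^14)^2 = 4398046511104^2 = 19342813113834066795298816

Result: 19342813113834066795298816
Multiplications needed: 6 (6 lines after 8^1)

8^28 = 19342813113834066795298816. Using exponentiation by squaring, this requires 6 multiplications. The key idea: if the exponent is even, square the half-power; if odd, multiply by the base once.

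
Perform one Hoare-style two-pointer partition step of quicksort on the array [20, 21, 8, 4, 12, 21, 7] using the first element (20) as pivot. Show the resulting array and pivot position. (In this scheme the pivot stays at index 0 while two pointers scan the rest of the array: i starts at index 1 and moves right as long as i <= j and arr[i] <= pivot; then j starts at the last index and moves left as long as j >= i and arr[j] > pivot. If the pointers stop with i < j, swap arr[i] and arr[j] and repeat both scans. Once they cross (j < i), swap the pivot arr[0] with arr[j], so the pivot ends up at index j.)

Hoare-style two-pointer partition with pivot = 20:

Initial array: [20, 21, 8, 4, 12, 21, 7]

Pointers start at i = 1, j = 6.
i stops at index 1 (arr[1]=21 > 20), j stops at index 6 (arr[6]=7 <= 20): swap arr[1] and arr[6], array becomes [20, 7, 8, 4, 12, 21, 21]
i ends at 5, j ends at 4: the pointers have crossed (j < i), so scanning stops.

Swap pivot arr[0] with arr[4] to place pivot at position 4: [12, 7, 8, 4, 20, 21, 21]
Pivot position: 4

After partitioning with pivot 20, the array becomes [12, 7, 8, 4, 20, 21, 21]. The pivot is placed at index 4. All elements to the left of the pivot are <= 20, and all elements to the right are > 20.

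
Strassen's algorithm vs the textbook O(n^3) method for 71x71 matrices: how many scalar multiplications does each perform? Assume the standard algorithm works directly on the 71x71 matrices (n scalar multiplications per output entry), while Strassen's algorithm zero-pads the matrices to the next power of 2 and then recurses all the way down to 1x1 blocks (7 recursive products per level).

Matrix multiplication for 71x71 matrices:

Strassen's algorithm requires power-of-2 dimensions. Pad 71x71 to 128x128 (next power of 2).

Standard algorithm: 71^3 = 357911 multiplications
Strassen's algorithm: 7^(log2(128)) = 7^7 = 823543 multiplications
Difference: 357911 - 823543 = -465632 (Strassen uses MORE here due to padding overhead — for small or just-over-power-of-2 n, padding can outweigh the per-level savings)

Standard: 357911 multiplications (71^3). Strassen: 823543 multiplications (7^7, after padding to 128x128). Strassen reduces 8 recursive multiplications to 7 at each level.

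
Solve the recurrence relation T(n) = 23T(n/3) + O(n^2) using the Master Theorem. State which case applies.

Master Theorem for T(n) = 23T(n/3) + O(n^2):

a = 23, b = 3, c = 2
log_b(a) = log_3(23) = 2.8540

Case 1: c = 2 < log_3(23) = 2.8540
T(n) = O(n^(log_3 23))

For T(n) = 23T(n/3) + O(n^2): log_3(23) = 2.8540. This is Case 1 of the Master Theorem (c < log_b(a), work dominated by leaves), giving O(n^(log_3 23)).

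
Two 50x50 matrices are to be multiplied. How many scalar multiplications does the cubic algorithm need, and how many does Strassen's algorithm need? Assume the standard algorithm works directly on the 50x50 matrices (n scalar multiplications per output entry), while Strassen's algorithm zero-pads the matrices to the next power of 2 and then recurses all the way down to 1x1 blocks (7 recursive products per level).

Matrix multiplication for 50x50 matrices:

Strassen's algorithm requires power-of-2 dimensions. Pad 50x50 to 64x64 (next power of 2).

Standard algorithm: 50^3 = 125000 multiplications
Strassen's algorithm: 7^(log2(64)) = 7^6 = 117649 multiplications
Savings: 125000 - 117649 = 7351 multiplications

Standard: 125000 multiplications (50^3). Strassen: 117649 multiplications (7^6, after padding to 64x64). Strassen reduces 8 recursive multiplications to 7 at each level.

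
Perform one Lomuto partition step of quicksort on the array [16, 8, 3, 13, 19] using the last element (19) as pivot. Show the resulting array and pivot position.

Lomuto partition with pivot = 19:

Initial array: [16, 8, 3, 13, 19]

arr[0]=16 <= 19: swap with position 0, array becomes [16, 8, 3, 13, 19]
arr[1]=8 <= 19: swap with position 1, array becomes [16, 8, 3, 13, 19]
arr[2]=3 <= 19: swap with position 2, array becomes [16, 8, 3, 13, 19]
arr[3]=13 <= 19: swap with position 3, array becomes [16, 8, 3, 13, 19]

Place pivot at position 4: [16, 8, 3, 13, 19]
Pivot position: 4

After partitioning with pivot 19, the array becomes [16, 8, 3, 13, 19]. The pivot is placed at index 4. All elements to the left of the pivot are <= 19, and all elements to the right are > 19.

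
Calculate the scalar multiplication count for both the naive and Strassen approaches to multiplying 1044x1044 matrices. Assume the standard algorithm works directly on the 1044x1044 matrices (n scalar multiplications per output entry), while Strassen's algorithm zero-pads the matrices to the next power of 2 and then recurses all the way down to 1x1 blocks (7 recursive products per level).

Matrix multiplication for 1044x1044 matrices:

Strassen's algorithm requires power-of-2 dimensions. Pad 1044x1044 to 2048x2048 (next power of 2).

Standard algorithm: 1044^3 = 1137893184 multiplications
Strassen's algorithm: 7^(log2(2048)) = 7^11 = 1977326743 multiplications
Difference: 1137893184 - 1977326743 = -839433559 (Strassen uses MORE here due to padding overhead — for small or just-over-power-of-2 n, padding can outweigh the per-level savings)

Standard: 1137893184 multiplications (1044^3). Strassen: 1977326743 multiplications (7^11, after padding to 2048x2048). Strassen reduces 8 recursive multiplications to 7 at each level.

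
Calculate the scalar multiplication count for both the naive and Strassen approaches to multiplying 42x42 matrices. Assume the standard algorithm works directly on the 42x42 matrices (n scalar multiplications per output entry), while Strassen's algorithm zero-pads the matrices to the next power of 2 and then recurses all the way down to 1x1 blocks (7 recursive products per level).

Matrix multiplication for 42x42 matrices:

Strassen's algorithm requires power-of-2 dimensions. Pad 42x42 to 64x64 (next power of 2).

Standard algorithm: 42^3 = 74088 multiplications
Strassen's algorithm: 7^(log2(64)) = 7^6 = 117649 multiplications
Difference: 74088 - 117649 = -43561 (Strassen uses MORE here due to padding overhead — for small or just-over-power-of-2 n, padding can outweigh the per-level savings)

Standard: 74088 multiplications (42^3). Strassen: 117649 multiplications (7^6, after padding to 64x64). Strassen reduces 8 recursive multiplications to 7 at each level.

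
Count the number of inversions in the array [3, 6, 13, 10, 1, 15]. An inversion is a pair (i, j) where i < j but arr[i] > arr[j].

Finding inversions in [3, 6, 13, 10, 1, 15]:

(0, 4): arr[0]=3 > arr[4]=1
(1, 4): arr[1]=6 > arr[4]=1
(2, 3): arr[2]=13 > arr[3]=10
(2, 4): arr[2]=13 > arr[4]=1
(3, 4): arr[3]=10 > arr[4]=1

Total inversions: 5

The array has 5 inversion(s): (0,4), (1,4), (2,3), (2,4), (3,4). Each pair (i,j) satisfies i < j and arr[i] > arr[j].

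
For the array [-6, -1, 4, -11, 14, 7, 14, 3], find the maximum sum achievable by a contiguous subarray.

Using Kadane's algorithm on [-6, -1, 4, -11, 14, 7, 14, 3]:

Scanning through the array:
Position 1 (value -1): max_ending_here = -1, max_so_far = -1
Position 2 (value 4): max_ending_here = 4, max_so_far = 4
Position 3 (value -11): max_ending_here = -7, max_so_far = 4
Position 4 (value 14): max_ending_here = 14, max_so_far = 14
Position 5 (value 7): max_ending_here = 21, max_so_far = 21
Position 6 (value 14): max_ending_here = 35, max_so_far = 35
Position 7 (value 3): max_ending_here = 38, max_so_far = 38

Maximum subarray: [14, 7, 14, 3]
Maximum sum: 38

The maximum subarray is [14, 7, 14, 3] with sum 38. This subarray runs from index 4 to index 7.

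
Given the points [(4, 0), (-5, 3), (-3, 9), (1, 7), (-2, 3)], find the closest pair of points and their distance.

Computing all pairwise distances among 5 points:

d((4, 0), (-5, 3)) = 9.4868
d((4, 0), (-3, 9)) = 11.4018
d((4, 0), (1, 7)) = 7.6158
d((4, 0), (-2, 3)) = 6.7082
d((-5, 3), (-3, 9)) = 6.3246
d((-5, 3), (1, 7)) = 7.2111
d((-5, 3), (-2, 3)) = 3.0 <-- minimum
d((-3, 9), (1, 7)) = 4.4721
d((-3, 9), (-2, 3)) = 6.0828
d((1, 7), (-2, 3)) = 5.0

Closest pair: (-5, 3) and (-2, 3) with distance 3.0

The closest pair is (-5, 3) and (-2, 3) with Euclidean distance 3.0. For 5 points, brute-force pairwise comparison is shown above. For large n, the divide-and-conquer algorithm (sort by x, recurse on halves, check the dividing strip) achieves O(n log n).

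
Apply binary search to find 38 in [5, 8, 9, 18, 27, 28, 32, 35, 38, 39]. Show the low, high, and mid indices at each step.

Binary search for 38 in [5, 8, 9, 18, 27, 28, 32, 35, 38, 39]:

lo=0, hi=9, mid=4, arr[mid]=27 -> 27 < 38, search right half
lo=5, hi=9, mid=7, arr[mid]=35 -> 35 < 38, search right half
lo=8, hi=9, mid=8, arr[mid]=38 -> Found target at index 8!

Binary search finds 38 at index 8 after 3 comparisons. The search repeatedly halves the search space by comparing with the middle element.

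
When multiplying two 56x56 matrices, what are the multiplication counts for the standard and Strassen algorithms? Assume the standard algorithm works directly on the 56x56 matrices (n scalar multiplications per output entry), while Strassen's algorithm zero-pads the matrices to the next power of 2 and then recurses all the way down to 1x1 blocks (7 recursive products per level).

Matrix multiplication for 56x56 matrices:

Strassen's algorithm requires power-of-2 dimensions. Pad 56x56 to 64x64 (next power of 2).

Standard algorithm: 56^3 = 175616 multiplications
Strassen's algorithm: 7^(log2(64)) = 7^6 = 117649 multiplications
Savings: 175616 - 117649 = 57967 multiplications

Standard: 175616 multiplications (56^3). Strassen: 117649 multiplications (7^6, after padding to 64x64). Strassen reduces 8 recursive multiplications to 7 at each level.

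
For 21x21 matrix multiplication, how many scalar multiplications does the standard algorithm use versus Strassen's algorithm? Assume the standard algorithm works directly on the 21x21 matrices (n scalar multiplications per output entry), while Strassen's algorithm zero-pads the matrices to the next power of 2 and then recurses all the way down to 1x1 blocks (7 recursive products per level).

Matrix multiplication for 21x21 matrices:

Strassen's algorithm requires power-of-2 dimensions. Pad 21x21 to 32x32 (next power of 2).

Standard algorithm: 21^3 = 9261 multiplications
Strassen's algorithm: 7^(log2(32)) = 7^5 = 16807 multiplications
Difference: 9261 - 16807 = -7546 (Strassen uses MORE here due to padding overhead — for small or just-over-power-of-2 n, padding can outweigh the per-level savings)

Standard: 9261 multiplications (21^3). Strassen: 16807 multiplications (7^5, after padding to 32x32). Strassen reduces 8 recursive multiplications to 7 at each level.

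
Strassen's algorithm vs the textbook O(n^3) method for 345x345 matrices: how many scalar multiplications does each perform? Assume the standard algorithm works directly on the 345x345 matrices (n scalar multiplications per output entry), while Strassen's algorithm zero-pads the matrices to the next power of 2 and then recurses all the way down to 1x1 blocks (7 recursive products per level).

Matrix multiplication for 345x345 matrices:

Strassen's algorithm requires power-of-2 dimensions. Pad 345x345 to 512x512 (next power of 2).

Standard algorithm: 345^3 = 41063625 multiplications
Strassen's algorithm: 7^(log2(512)) = 7^9 = 40353607 multiplications
Savings: 41063625 - 40353607 = 710018 multiplications

Standard: 41063625 multiplications (345^3). Strassen: 40353607 multiplications (7^9, after padding to 512x512). Strassen reduces 8 recursive multiplications to 7 at each level.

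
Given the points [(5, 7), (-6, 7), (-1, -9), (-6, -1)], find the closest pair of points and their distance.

Computing all pairwise distances among 4 points:

d((5, 7), (-6, 7)) = 11.0
d((5, 7), (-1, -9)) = 17.088
d((5, 7), (-6, -1)) = 13.6015
d((-6, 7), (-1, -9)) = 16.7631
d((-6, 7), (-6, -1)) = 8.0 <-- minimum
d((-1, -9), (-6, -1)) = 9.434

Closest pair: (-6, 7) and (-6, -1) with distance 8.0

The closest pair is (-6, 7) and (-6, -1) with Euclidean distance 8.0. For 4 points, brute-force pairwise comparison is shown above. For large n, the divide-and-conquer algorithm (sort by x, recurse on halves, check the dividing strip) achieves O(n log n).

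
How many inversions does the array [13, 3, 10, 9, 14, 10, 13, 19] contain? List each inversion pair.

Finding inversions in [13, 3, 10, 9, 14, 10, 13, 19]:

(0, 1): arr[0]=13 > arr[1]=3
(0, 2): arr[0]=13 > arr[2]=10
(0, 3): arr[0]=13 > arr[3]=9
(0, 5): arr[0]=13 > arr[5]=10
(2, 3): arr[2]=10 > arr[3]=9
(4, 5): arr[4]=14 > arr[5]=10
(4, 6): arr[4]=14 > arr[6]=13

Total inversions: 7

The array has 7 inversion(s): (0,1), (0,2), (0,3), (0,5), (2,3), (4,5), (4,6). Each pair (i,j) satisfies i < j and arr[i] > arr[j].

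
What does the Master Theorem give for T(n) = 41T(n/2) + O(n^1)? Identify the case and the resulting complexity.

Master Theorem for T(n) = 41T(n/2) + O(n^1):

a = 41, b = 2, c = 1
log_b(a) = log_2(41) = 5.3576

Case 1: c = 1 < log_2(41) = 5.3576
T(n) = O(n^(log_2 41))

For T(n) = 41T(n/2) + O(n^1): log_2(41) = 5.3576. This is Case 1 of the Master Theorem (c < log_b(a), work dominated by leaves), giving O(n^(log_2 41)).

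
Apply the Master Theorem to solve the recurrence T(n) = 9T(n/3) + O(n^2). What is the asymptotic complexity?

Master Theorem for T(n) = 9T(n/3) + O(n^2):

a = 9, b = 3, c = 2
log_b(a) = log_3(9) = 2.0000

Case 2: c = 2 = log_3(9) = 2.0000
T(n) = O(n^2 log n) = O(n^2 log n)

For T(n) = 9T(n/3) + O(n^2): log_3(9) = 2.0000. This is Case 2 of the Master Theorem (c = log_b(a), equal work at all levels), giving O(n^2 log n).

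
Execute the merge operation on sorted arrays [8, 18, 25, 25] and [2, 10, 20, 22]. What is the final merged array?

Merging process:

Compare 8 vs 2: take 2 from right. Merged: [2]
Compare 8 vs 10: take 8 from left. Merged: [2, 8]
Compare 18 vs 10: take 10 from right. Merged: [2, 8, 10]
Compare 18 vs 20: take 18 from left. Merged: [2, 8, 10, 18]
Compare 25 vs 20: take 20 from right. Merged: [2, 8, 10, 18, 20]
Compare 25 vs 22: take 22 from right. Merged: [2, 8, 10, 18, 20, 22]
Append remaining from left: [25, 25]. Merged: [2, 8, 10, 18, 20, 22, 25, 25]

Final merged array: [2, 8, 10, 18, 20, 22, 25, 25]
Total comparisons: 6

The merged array is [2, 8, 10, 18, 20, 22, 25, 25], requiring 6 comparisons. The merge step runs in O(n) time where n is the total number of elements.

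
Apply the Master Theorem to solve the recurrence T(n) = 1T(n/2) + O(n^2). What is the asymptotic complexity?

Master Theorem for T(n) = 1T(n/2) + O(n^2):

a = 1, b = 2, c = 2
log_b(a) = log_2(1) = 0.0000

Case 3: c = 2 > log_2(1) = 0.0000
T(n) = O(n^2) = O(n^2)

For T(n) = 1T(n/2) + O(n^2): log_2(1) = 0.0000. This is Case 3 of the Master Theorem (c > log_b(a), work dominated by root), giving O(n^2).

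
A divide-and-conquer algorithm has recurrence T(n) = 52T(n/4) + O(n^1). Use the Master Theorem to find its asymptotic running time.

Master Theorem for T(n) = 52T(n/4) + O(n^1):

a = 52, b = 4, c = 1
log_b(a) = log_4(52) = 2.8502

Case 1: c = 1 < log_4(52) = 2.8502
T(n) = O(n^(log_4 52))

For T(n) = 52T(n/4) + O(n^1): log_4(52) = 2.8502. This is Case 1 of the Master Theorem (c < log_b(a), work dominated by leaves), giving O(n^(log_4 52)).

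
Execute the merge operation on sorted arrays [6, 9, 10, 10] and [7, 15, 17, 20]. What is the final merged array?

Merging process:

Compare 6 vs 7: take 6 from left. Merged: [6]
Compare 9 vs 7: take 7 from right. Merged: [6, 7]
Compare 9 vs 15: take 9 from left. Merged: [6, 7, 9]
Compare 10 vs 15: take 10 from left. Merged: [6, 7, 9, 10]
Compare 10 vs 15: take 10 from left. Merged: [6, 7, 9, 10, 10]
Append remaining from right: [15, 17, 20]. Merged: [6, 7, 9, 10, 10, 15, 17, 20]

Final merged array: [6, 7, 9, 10, 10, 15, 17, 20]
Total comparisons: 5

The merged array is [6, 7, 9, 10, 10, 15, 17, 20], requiring 5 comparisons. The merge step runs in O(n) time where n is the total number of elements.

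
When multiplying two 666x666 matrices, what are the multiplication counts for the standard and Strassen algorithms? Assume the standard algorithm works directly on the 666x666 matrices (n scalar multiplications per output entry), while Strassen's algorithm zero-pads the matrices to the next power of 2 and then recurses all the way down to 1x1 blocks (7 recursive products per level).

Matrix multiplication for 666x666 matrices:

Strassen's algorithm requires power-of-2 dimensions. Pad 666x666 to 1024x1024 (next power of 2).

Standard algorithm: 666^3 = 295408296 multiplications
Strassen's algorithm: 7^(log2(1024)) = 7^10 = 282475249 multiplications
Savings: 295408296 - 282475249 = 12933047 multiplications

Standard: 295408296 multiplications (666^3). Strassen: 282475249 multiplications (7^10, after padding to 1024x1024). Strassen reduces 8 recursive multiplications to 7 at each level.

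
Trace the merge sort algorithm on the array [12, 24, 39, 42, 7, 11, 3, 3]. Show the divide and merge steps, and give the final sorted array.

Merge sort trace:

Split: [12, 24, 39, 42, 7, 11, 3, 3] -> [12, 24, 39, 42] and [7, 11, 3, 3]
  Split: [12, 24, 39, 42] -> [12, 24] and [39, 42]
    Split: [12, 24] -> [12] and [24]
    Merge: [12] + [24] -> [12, 24]
    Split: [39, 42] -> [39] and [42]
    Merge: [39] + [42] -> [39, 42]
  Merge: [12, 24] + [39, 42] -> [12, 24, 39, 42]
  Split: [7, 11, 3, 3] -> [7, 11] and [3, 3]
    Split: [7, 11] -> [7] and [11]
    Merge: [7] + [11] -> [7, 11]
    Split: [3, 3] -> [3] and [3]
    Merge: [3] + [3] -> [3, 3]
  Merge: [7, 11] + [3, 3] -> [3, 3, 7, 11]
Merge: [12, 24, 39, 42] + [3, 3, 7, 11] -> [3, 3, 7, 11, 12, 24, 39, 42]

Final sorted array: [3, 3, 7, 11, 12, 24, 39, 42]

The merge sort proceeds by recursively splitting the array and merging sorted halves.
After all merges, the sorted array is [3, 3, 7, 11, 12, 24, 39, 42].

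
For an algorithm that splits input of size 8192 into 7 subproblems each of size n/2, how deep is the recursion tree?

For divide and conquer with division factor 2:

Problem sizes at each level:
Level 0: 8192
Level 1: 4096
Level 2: 2048
Level 3: 1024
Level 4: 512
Level 5: 256
Level 6: 128
Level 7: 64
Level 8: 32
Level 9: 16
Level 10: 8
Level 11: 4
Level 12: 2
Level 13: 1

The root is level 0 and the size-1 base case is level 13 (the tree spans levels 0 through 13, i.e. 14 levels counting the root), so the depth is the number of divisions: log_2(8192) = 13

The recursion tree depth is log_2(8192) = 13. At each level, the problem size is divided by 2, so it takes 13 divisions to reduce to a base case of size 1. The algorithm makes 7 recursive calls at each level.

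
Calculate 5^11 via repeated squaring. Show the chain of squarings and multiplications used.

Computing 5^11 by squaring (build up from 5^1; each line after the first costs one multiplication):

5^1 = 5
5^2 = (5^1)^2 = 5^2 = 25
5^4 = (5^2)^2 = 25^2 = 625
5^5 = 5 * 5^4 = 5 * 625 = 3125
5^10 = (5^5)^2 = 3125^2 = 9765625
5^11 = 5 * 5^10 = 5 * 9765625 = 48828125

Result: 48828125
Multiplications needed: 5 (5 lines after 5^1)

5^11 = 48828125. Using exponentiation by squaring, this requires 5 multiplications. The key idea: if the exponent is even, square the half-power; if odd, multiply by the base once.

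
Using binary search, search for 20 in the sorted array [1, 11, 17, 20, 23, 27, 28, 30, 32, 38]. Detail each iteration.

Binary search for 20 in [1, 11, 17, 20, 23, 27, 28, 30, 32, 38]:

lo=0, hi=9, mid=4, arr[mid]=23 -> 23 > 20, search left half
lo=0, hi=3, mid=1, arr[mid]=11 -> 11 < 20, search right half
lo=2, hi=3, mid=2, arr[mid]=17 -> 17 < 20, search right half
lo=3, hi=3, mid=3, arr[mid]=20 -> Found target at index 3!

Binary search finds 20 at index 3 after 4 comparisons. The search repeatedly halves the search space by comparing with the middle element.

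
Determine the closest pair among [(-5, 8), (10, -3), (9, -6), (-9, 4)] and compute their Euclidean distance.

Computing all pairwise distances among 4 points:

d((-5, 8), (10, -3)) = 18.6011
d((-5, 8), (9, -6)) = 19.799
d((-5, 8), (-9, 4)) = 5.6569
d((10, -3), (9, -6)) = 3.1623 <-- minimum
d((10, -3), (-9, 4)) = 20.2485
d((9, -6), (-9, 4)) = 20.5913

Closest pair: (10, -3) and (9, -6) with distance 3.1623

The closest pair is (10, -3) and (9, -6) with Euclidean distance 3.1623. For 4 points, brute-force pairwise comparison is shown above. For large n, the divide-and-conquer algorithm (sort by x, recurse on halves, check the dividing strip) achieves O(n log n).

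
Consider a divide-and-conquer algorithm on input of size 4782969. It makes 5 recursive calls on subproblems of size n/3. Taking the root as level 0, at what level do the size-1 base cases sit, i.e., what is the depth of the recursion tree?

For divide and conquer with division factor 3:

Problem sizes at each level:
Level 0: 4782969
Level 1: 1594323
Level 2: 531441
Level 3: 177147
Level 4: 59049
Level 5: 19683
Level 6: 6561
Level 7: 2187
Level 8: 729
Level 9: 243
Level 10: 81
Level 11: 27
Level 12: 9
Level 13: 3
Level 14: 1

The root is level 0 and the size-1 base case is level 14 (the tree spans levels 0 through 14, i.e. 15 levels counting the root), so the depth is the number of divisions: log_3(4782969) = 14

The recursion tree depth is log_3(4782969) = 14. At each level, the problem size is divided by 3, so it takes 14 divisions to reduce to a base case of size 1. The algorithm makes 5 recursive calls at each level.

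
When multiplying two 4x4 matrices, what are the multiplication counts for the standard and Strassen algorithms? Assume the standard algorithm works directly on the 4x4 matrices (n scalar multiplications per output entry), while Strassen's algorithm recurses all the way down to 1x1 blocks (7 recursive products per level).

Matrix multiplication for 4x4 matrices:

Standard algorithm: 4^3 = 64 multiplications
Strassen's algorithm: 7^(log2(4)) = 7^2 = 49 multiplications
Savings: 64 - 49 = 15 multiplications

Standard: 64 multiplications (4^3). Strassen: 49 multiplications (7^2). Strassen reduces 8 recursive multiplications to 7 at each level.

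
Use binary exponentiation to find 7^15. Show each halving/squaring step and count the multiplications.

Computing 7^15 by squaring (build up from 7^1; each line after the first costs one multiplication):

7^1 = 7
7^2 = (7^1)^2 = 7^2 = 49
7^3 = 7 * 7^2 = 7 * 49 = 343
7^6 = (7^3)^2 = 343^2 = 117649
7^7 = 7 * 7^6 = 7 * 117649 = 823543
7^14 = (7^7)^2 = 823543^2 = 678223072849
7^15 = 7 * 7^14 = 7 * 678223072849 = 4747561509943

Result: 4747561509943
Multiplications needed: 6 (6 lines after 7^1)

7^15 = 4747561509943. Using exponentiation by squaring, this requires 6 multiplications. The key idea: if the exponent is even, square the half-power; if odd, multiply by the base once.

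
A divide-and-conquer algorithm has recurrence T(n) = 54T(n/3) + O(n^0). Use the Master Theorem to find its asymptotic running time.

Master Theorem for T(n) = 54T(n/3) + O(n^0):

a = 54, b = 3, c = 0
log_b(a) = log_3(54) = 3.6309

Case 1: c = 0 < log_3(54) = 3.6309
T(n) = O(n^(log_3 54))

For T(n) = 54T(n/3) + O(n^0): log_3(54) = 3.6309. This is Case 1 of the Master Theorem (c < log_b(a), work dominated by leaves), giving O(n^(log_3 54)).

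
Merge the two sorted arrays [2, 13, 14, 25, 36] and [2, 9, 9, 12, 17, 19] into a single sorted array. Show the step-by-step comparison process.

Merging process:

Compare 2 vs 2: take 2 from left. Merged: [2]
Compare 13 vs 2: take 2 from right. Merged: [2, 2]
Compare 13 vs 9: take 9 from right. Merged: [2, 2, 9]
Compare 13 vs 9: take 9 from right. Merged: [2, 2, 9, 9]
Compare 13 vs 12: take 12 from right. Merged: [2, 2, 9, 9, 12]
Compare 13 vs 17: take 13 from left. Merged: [2, 2, 9, 9, 12, 13]
Compare 14 vs 17: take 14 from left. Merged: [2, 2, 9, 9, 12, 13, 14]
Compare 25 vs 17: take 17 from right. Merged: [2, 2, 9, 9, 12, 13, 14, 17]
Compare 25 vs 19: take 19 from right. Merged: [2, 2, 9, 9, 12, 13, 14, 17, 19]
Append remaining from left: [25, 36]. Merged: [2, 2, 9, 9, 12, 13, 14, 17, 19, 25, 36]

Final merged array: [2, 2, 9, 9, 12, 13, 14, 17, 19, 25, 36]
Total comparisons: 9

The merged array is [2, 2, 9, 9, 12, 13, 14, 17, 19, 25, 36], requiring 9 comparisons. The merge step runs in O(n) time where n is the total number of elements.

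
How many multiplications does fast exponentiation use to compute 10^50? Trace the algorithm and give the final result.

Computing 10^50 by squaring (build up from 10^1; each line after the first costs one multiplication):

10^1 = 10
10^2 = (10^1)^2 = 10^2 = 100
10^3 = 10 * 10^2 = 10 * 100 = 1000
10^6 = (10^3)^2 = 1000^2 = 1000000
10^12 = (10^6)^2 = 1000000^2 = 1000000000000
10^24 = (10^12)^2 = 1000000000000^2 = 1000000000000000000000000
10^25 = 10 * 10^24 = 10 * 1000000000000000000000000 = 10000000000000000000000000
10^50 = (10^25)^2 = 10000000000000000000000000^2 = 100000000000000000000000000000000000000000000000000

Result: 100000000000000000000000000000000000000000000000000
Multiplications needed: 7 (7 lines after 10^1)

10^50 = 100000000000000000000000000000000000000000000000000. Using exponentiation by squaring, this requires 7 multiplications. The key idea: if the exponent is even, square the half-power; if odd, multiply by the base once.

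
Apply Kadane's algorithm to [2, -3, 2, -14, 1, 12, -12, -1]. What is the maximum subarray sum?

Using Kadane's algorithm on [2, -3, 2, -14, 1, 12, -12, -1]:

Scanning through the array:
Position 1 (value -3): max_ending_here = -1, max_so_far = 2
Position 2 (value 2): max_ending_here = 2, max_so_far = 2
Position 3 (value -14): max_ending_here = -12, max_so_far = 2
Position 4 (value 1): max_ending_here = 1, max_so_far = 2
Position 5 (value 12): max_ending_here = 13, max_so_far = 13
Position 6 (value -12): max_ending_here = 1, max_so_far = 13
Position 7 (value -1): max_ending_here = 0, max_so_far = 13

Maximum subarray: [1, 12]
Maximum sum: 13

The maximum subarray is [1, 12] with sum 13. This subarray runs from index 4 to index 5.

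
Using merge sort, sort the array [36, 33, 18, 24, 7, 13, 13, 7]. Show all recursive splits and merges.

Merge sort trace:

Split: [36, 33, 18, 24, 7, 13, 13, 7] -> [36, 33, 18, 24] and [7, 13, 13, 7]
  Split: [36, 33, 18, 24] -> [36, 33] and [18, 24]
    Split: [36, 33] -> [36] and [33]
    Merge: [36] + [33] -> [33, 36]
    Split: [18, 24] -> [18] and [24]
    Merge: [18] + [24] -> [18, 24]
  Merge: [33, 36] + [18, 24] -> [18, 24, 33, 36]
  Split: [7, 13, 13, 7] -> [7, 13] and [13, 7]
    Split: [7, 13] -> [7] and [13]
    Merge: [7] + [13] -> [7, 13]
    Split: [13, 7] -> [13] and [7]
    Merge: [13] + [7] -> [7, 13]
  Merge: [7, 13] + [7, 13] -> [7, 7, 13, 13]
Merge: [18, 24, 33, 36] + [7, 7, 13, 13] -> [7, 7, 13, 13, 18, 24, 33, 36]

Final sorted array: [7, 7, 13, 13, 18, 24, 33, 36]

The merge sort proceeds by recursively splitting the array and merging sorted halves.
After all merges, the sorted array is [7, 7, 13, 13, 18, 24, 33, 36].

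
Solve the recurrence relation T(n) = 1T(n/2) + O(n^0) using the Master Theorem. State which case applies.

Master Theorem for T(n) = 1T(n/2) + O(n^0):

a = 1, b = 2, c = 0
log_b(a) = log_2(1) = 0.0000

Case 2: c = 0 = log_2(1) = 0.0000
T(n) = O(n^0 log n) = O(log n)

For T(n) = 1T(n/2) + O(n^0): log_2(1) = 0.0000. This is Case 2 of the Master Theorem (c = log_b(a), equal work at all levels), giving O(log n).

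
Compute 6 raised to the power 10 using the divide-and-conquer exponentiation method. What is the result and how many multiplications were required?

Computing 6^10 by squaring (build up from 6^1; each line after the first costs one multiplication):

6^1 = 6
6^2 = (6^1)^2 = 6^2 = 36
6^4 = (6^2)^2 = 36^2 = 1296
6^5 = 6 * 6^4 = 6 * 1296 = 7776
6^10 = (6^5)^2 = 7776^2 = 60466176

Result: 60466176
Multiplications needed: 4 (4 lines after 6^1)

6^10 = 60466176. Using exponentiation by squaring, this requires 4 multiplications. The key idea: if the exponent is even, square the half-power; if odd, multiply by the base once.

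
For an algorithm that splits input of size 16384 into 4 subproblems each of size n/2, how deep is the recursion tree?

For divide and conquer with division factor 2:

Problem sizes at each level:
Level 0: 16384
Level 1: 8192
Level 2: 4096
Level 3: 2048
Level 4: 1024
Level 5: 512
Level 6: 256
Level 7: 128
Level 8: 64
Level 9: 32
Level 10: 16
Level 11: 8
Level 12: 4
Level 13: 2
Level 14: 1

The root is level 0 and the size-1 base case is level 14 (the tree spans levels 0 through 14, i.e. 15 levels counting the root), so the depth is the number of divisions: log_2(16384) = 14

The recursion tree depth is log_2(16384) = 14. At each level, the problem size is divided by 2, so it takes 14 divisions to reduce to a base case of size 1. The algorithm makes 4 recursive calls at each level.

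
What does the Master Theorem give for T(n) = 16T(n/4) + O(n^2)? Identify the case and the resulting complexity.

Master Theorem for T(n) = 16T(n/4) + O(n^2):

a = 16, b = 4, c = 2
log_b(a) = log_4(16) = 2.0000

Case 2: c = 2 = log_4(16) = 2.0000
T(n) = O(n^2 log n) = O(n^2 log n)

For T(n) = 16T(n/4) + O(n^2): log_4(16) = 2.0000. This is Case 2 of the Master Theorem (c = log_b(a), equal work at all levels), giving O(n^2 log n).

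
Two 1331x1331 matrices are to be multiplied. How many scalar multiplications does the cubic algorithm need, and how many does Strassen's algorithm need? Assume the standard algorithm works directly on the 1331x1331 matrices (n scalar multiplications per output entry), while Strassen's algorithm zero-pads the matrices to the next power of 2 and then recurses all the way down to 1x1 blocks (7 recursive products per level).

Matrix multiplication for 1331x1331 matrices:

Strassen's algorithm requires power-of-2 dimensions. Pad 1331x1331 to 2048x2048 (next power of 2).

Standard algorithm: 1331^3 = 2357947691 multiplications
Strassen's algorithm: 7^(log2(2048)) = 7^11 = 1977326743 multiplications
Savings: 2357947691 - 1977326743 = 380620948 multiplications

Standard: 2357947691 multiplications (1331^3). Strassen: 1977326743 multiplications (7^11, after padding to 2048x2048). Strassen reduces 8 recursive multiplications to 7 at each level.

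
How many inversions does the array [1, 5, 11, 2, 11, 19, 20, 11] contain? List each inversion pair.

Finding inversions in [1, 5, 11, 2, 11, 19, 20, 11]:

(1, 3): arr[1]=5 > arr[3]=2
(2, 3): arr[2]=11 > arr[3]=2
(5, 7): arr[5]=19 > arr[7]=11
(6, 7): arr[6]=20 > arr[7]=11

Total inversions: 4

The array has 4 inversion(s): (1,3), (2,3), (5,7), (6,7). Each pair (i,j) satisfies i < j and arr[i] > arr[j].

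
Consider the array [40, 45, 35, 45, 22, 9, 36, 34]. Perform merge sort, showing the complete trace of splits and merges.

Merge sort trace:

Split: [40, 45, 35, 45, 22, 9, 36, 34] -> [40, 45, 35, 45] and [22, 9, 36, 34]
  Split: [40, 45, 35, 45] -> [40, 45] and [35, 45]
    Split: [40, 45] -> [40] and [45]
    Merge: [40] + [45] -> [40, 45]
    Split: [35, 45] -> [35] and [45]
    Merge: [35] + [45] -> [35, 45]
  Merge: [40, 45] + [35, 45] -> [35, 40, 45, 45]
  Split: [22, 9, 36, 34] -> [22, 9] and [36, 34]
    Split: [22, 9] -> [22] and [9]
    Merge: [22] + [9] -> [9, 22]
    Split: [36, 34] -> [36] and [34]
    Merge: [36] + [34] -> [34, 36]
  Merge: [9, 22] + [34, 36] -> [9, 22, 34, 36]
Merge: [35, 40, 45, 45] + [9, 22, 34, 36] -> [9, 22, 34, 35, 36, 40, 45, 45]

Final sorted array: [9, 22, 34, 35, 36, 40, 45, 45]

The merge sort proceeds by recursively splitting the array and merging sorted halves.
After all merges, the sorted array is [9, 22, 34, 35, 36, 40, 45, 45].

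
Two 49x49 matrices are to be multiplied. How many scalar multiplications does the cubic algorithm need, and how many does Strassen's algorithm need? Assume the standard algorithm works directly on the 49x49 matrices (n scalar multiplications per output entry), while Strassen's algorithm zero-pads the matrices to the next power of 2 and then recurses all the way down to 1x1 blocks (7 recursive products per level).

Matrix multiplication for 49x49 matrices:

Strassen's algorithm requires power-of-2 dimensions. Pad 49x49 to 64x64 (next power of 2).

Standard algorithm: 49^3 = 117649 multiplications
Strassen's algorithm: 7^(log2(64)) = 7^6 = 117649 multiplications
Savings: 117649 - 117649 = 0 multiplications

Standard: 117649 multiplications (49^3). Strassen: 117649 multiplications (7^6, after padding to 64x64). Strassen reduces 8 recursive multiplications to 7 at each level.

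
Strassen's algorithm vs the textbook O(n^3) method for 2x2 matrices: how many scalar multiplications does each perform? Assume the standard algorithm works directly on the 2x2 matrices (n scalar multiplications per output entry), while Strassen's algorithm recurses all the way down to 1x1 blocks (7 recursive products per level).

Matrix multiplication for 2x2 matrices:

Standard algorithm: 2^3 = 8 multiplications
Strassen's algorithm: 7^(log2(2)) = 7^1 = 7 multiplications
Savings: 8 - 7 = 1 multiplications

Standard: 8 multiplications (2^3). Strassen: 7 multiplications (7^1). Strassen reduces 8 recursive multiplications to 7 at each level.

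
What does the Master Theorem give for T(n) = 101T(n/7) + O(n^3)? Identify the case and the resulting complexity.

Master Theorem for T(n) = 101T(n/7) + O(n^3):

a = 101, b = 7, c = 3
log_b(a) = log_7(101) = 2.3717

Case 3: c = 3 > log_7(101) = 2.3717
T(n) = O(n^3) = O(n^3)

For T(n) = 101T(n/7) + O(n^3): log_7(101) = 2.3717. This is Case 3 of the Master Theorem (c > log_b(a), work dominated by root), giving O(n^3).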